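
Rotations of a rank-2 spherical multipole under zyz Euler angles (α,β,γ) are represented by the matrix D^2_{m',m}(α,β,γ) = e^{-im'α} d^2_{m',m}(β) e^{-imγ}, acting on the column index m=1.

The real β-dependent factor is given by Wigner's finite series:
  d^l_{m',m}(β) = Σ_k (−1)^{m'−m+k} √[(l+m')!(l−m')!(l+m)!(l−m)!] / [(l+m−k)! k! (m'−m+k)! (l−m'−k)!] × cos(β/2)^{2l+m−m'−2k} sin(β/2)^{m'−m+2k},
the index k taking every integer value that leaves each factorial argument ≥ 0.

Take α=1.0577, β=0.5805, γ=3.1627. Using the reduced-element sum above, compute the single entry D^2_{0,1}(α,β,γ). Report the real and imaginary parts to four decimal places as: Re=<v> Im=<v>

Re=-0.5615 Im=0.0119

Split into d^2_{0,1}(β=0.5805) × two z-phases.
Half-angle: c=0.958172, s=0.286192. N=√(2·2·6·1)=4.898979
The bounds max(0,m−m')=1 and min(l+m,l−m')=2 give 2 terms
  k=1: (−1)^0·4.8990/(2)·0.9582^3·0.2862^1 = +0.616685
  k=2: (−1)^1·4.8990/(2)·0.9582^1·0.2862^3 = -0.055016
d^2_{0,1}(0.5805) = +0.616685 -0.055016 = +0.561669
Phases: e^{-i·(0)·1.0577}=+1.000000+0.000000i, e^{-i·(1)·3.1627}=-0.999777+0.021106i ⇒ D=-0.561544+0.011854i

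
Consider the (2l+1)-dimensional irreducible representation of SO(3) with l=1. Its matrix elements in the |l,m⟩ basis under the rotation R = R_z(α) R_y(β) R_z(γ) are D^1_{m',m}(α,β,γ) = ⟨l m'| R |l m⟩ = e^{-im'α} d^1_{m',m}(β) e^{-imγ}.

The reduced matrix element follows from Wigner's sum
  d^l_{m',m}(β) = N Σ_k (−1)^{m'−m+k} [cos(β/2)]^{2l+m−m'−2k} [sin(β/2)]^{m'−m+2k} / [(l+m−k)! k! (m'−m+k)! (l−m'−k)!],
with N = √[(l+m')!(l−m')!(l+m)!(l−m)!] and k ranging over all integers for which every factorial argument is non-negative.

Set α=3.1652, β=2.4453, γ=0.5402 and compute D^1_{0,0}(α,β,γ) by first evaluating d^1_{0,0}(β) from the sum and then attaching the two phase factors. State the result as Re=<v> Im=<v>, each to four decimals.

D^1_{0,0}(3.1652,2.4453,0.5402) = e^{-i·0·3.1652}·d^1_{0,0}(2.4453)·e^{-i·0·0.5402}. Compute d first:
Half-angle: c=0.341156, s=0.940007. N=√(1·1·1·1)=1.000000
k∈{0,1} keeps every argument non-negative
  k=0: (−1)^0·1.0000/(1)·0.3412^2·0.9400^0 = +0.116387
  k=1: (−1)^1·1.0000/(1)·0.3412^0·0.9400^2 = -0.883613
d^1_{0,0}(2.4453) = +0.116387 -0.883613 = -0.767225
Attach z-rotation phases: D = e^{-i(0)(3.1652)}·(-0.767225)·e^{-i(0)(0.5402)} = -0.767225+0.000000i

Re=-0.7672 Im=0.0000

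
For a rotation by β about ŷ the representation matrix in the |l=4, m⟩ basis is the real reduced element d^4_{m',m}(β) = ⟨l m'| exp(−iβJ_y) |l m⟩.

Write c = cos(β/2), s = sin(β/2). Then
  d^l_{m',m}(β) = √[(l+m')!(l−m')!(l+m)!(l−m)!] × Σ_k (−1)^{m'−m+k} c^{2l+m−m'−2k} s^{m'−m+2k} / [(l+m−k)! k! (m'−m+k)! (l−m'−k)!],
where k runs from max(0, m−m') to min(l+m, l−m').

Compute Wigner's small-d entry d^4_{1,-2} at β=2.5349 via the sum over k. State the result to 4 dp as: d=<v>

d^4_{1,-2}(β=2.5349) via Wigner's sum:
c=cos(2.5349/2)=0.298715, s=sin(2.5349/2)=0.954342; N=√[120·6·2·720]=1018.233765
k: max(0,(-2)−(1))=0 … min(4+(-2),4−(1))=2
  k=0: (−1)^3·1018.2338/(72)·0.2987^5·0.9543^3 = -0.029236
  k=1: (−1)^4·1018.2338/(48)·0.2987^3·0.9543^5 = +0.447610
  k=2: (−1)^5·1018.2338/(240)·0.2987^1·0.9543^7 = -0.913741
d^4_{1,-2}(2.5349) = -0.029236 +0.447610 -0.913741 = -0.495366

d=-0.4954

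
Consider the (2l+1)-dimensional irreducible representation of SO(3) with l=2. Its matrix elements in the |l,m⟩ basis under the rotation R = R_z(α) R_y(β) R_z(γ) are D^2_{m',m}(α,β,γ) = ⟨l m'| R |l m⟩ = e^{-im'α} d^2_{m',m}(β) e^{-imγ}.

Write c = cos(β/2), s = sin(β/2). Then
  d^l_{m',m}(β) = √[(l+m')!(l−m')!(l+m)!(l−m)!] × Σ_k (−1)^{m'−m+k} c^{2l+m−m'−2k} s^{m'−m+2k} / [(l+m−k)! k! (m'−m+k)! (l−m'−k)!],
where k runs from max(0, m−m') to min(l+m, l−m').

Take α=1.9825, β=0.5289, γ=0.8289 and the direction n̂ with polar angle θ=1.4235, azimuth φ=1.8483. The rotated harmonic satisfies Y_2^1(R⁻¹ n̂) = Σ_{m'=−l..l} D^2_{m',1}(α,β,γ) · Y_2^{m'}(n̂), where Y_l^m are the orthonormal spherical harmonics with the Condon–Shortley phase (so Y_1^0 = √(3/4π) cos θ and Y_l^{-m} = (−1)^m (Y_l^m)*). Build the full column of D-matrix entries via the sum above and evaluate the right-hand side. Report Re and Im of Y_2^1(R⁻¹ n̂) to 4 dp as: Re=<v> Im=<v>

Re=-0.2036 Im=0.3162

Need the full column D^2_{m',1} for m'=−2..2 at α=1.9825, β=0.5289, γ=0.8289.
cos(β/2)=0.965236, sin(β/2)=0.261378
d^2_{-2,1}: single k=3 term ⇒ +0.034473;  D = -0.034472+0.000189i
d^2_{-1,1}: k∈[2..3] ⇒ +0.190954 -0.004667 = +0.186286;  D = +0.075483+0.170308i
d^2_{0,1}: k∈[1..2] ⇒ +0.575767 -0.042220 = +0.533547;  D = +0.360511-0.393324i
d^2_{1,1}: k∈[0..1] ⇒ +0.868030 -0.190954 = +0.677076;  D = -0.640501-0.219525i
d^2_{2,1}: single k=0 term ⇒ -0.470111;  D = -0.038277-0.468551i
Y_2^{m'}(θ=1.4235,φ=1.8483) and Σ D·Y over m':
  (-0.0345+0.0002i)·(-0.3212+0.1992i)  (+0.0755+0.1703i)·(-0.0307-0.1079i)  (+0.3605-0.3933i)·(-0.2950+0.0000i)  (-0.6405-0.2195i)·(+0.0307-0.1079i)  (-0.0383-0.4686i)·(-0.3212-0.1992i)
Y_2^1(R⁻¹ n̂) = -0.203649+0.316208i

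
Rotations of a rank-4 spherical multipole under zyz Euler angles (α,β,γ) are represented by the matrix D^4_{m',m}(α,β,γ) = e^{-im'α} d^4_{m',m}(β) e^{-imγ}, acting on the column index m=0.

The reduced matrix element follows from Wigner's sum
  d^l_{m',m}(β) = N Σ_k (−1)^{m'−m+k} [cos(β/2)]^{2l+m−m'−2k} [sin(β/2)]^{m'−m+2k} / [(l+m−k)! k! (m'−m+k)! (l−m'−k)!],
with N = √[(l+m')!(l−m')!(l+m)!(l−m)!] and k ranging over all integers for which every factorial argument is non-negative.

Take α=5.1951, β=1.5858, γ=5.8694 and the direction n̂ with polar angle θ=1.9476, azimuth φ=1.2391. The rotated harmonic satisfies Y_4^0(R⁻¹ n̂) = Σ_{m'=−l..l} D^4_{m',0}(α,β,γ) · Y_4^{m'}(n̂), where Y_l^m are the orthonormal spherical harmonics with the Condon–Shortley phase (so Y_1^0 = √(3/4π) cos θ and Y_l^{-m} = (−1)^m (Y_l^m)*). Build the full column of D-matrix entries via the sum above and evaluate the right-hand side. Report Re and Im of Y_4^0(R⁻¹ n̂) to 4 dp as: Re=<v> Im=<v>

Need the full column D^4_{m',0} for m'=−4..4 at α=5.1951, β=1.5858, γ=5.8694.
cos(β/2)=0.701782, sin(β/2)=0.712391
d^4_{-4,0}: single k=4 term ⇒ +0.522677;  D = -0.184149+0.489163i
d^4_{-3,0}: k∈[3..4] ⇒ +0.728169 -0.750352 = -0.022182;  D = +0.022016-0.002714i
d^4_{-2,0}: k∈[2..4] ⇒ +0.575140 -1.580427 +0.610715 = -0.394573;  D = +0.224540+0.324453i
d^4_{-1,0}: k∈[1..4] ⇒ +0.267086 -1.651332 +1.701637 -0.292246 = +0.025145;  D = +0.011672-0.022272i
d^4_{0,0}: k∈[0..4] ⇒ +0.058833 -0.970000 +2.248987 -1.029999 +0.066336 = +0.374156;  D = +0.374156+0.000000i
d^4_{1,0}: k∈[0..3] ⇒ -0.267086 +1.651332 -1.701637 +0.292246 = -0.025145;  D = -0.011672-0.022272i
d^4_{2,0}: k∈[0..2] ⇒ +0.575140 -1.580427 +0.610715 = -0.394573;  D = +0.224540-0.324453i
d^4_{3,0}: k∈[0..1] ⇒ -0.728169 +0.750352 = +0.022182;  D = -0.022016-0.002714i
d^4_{4,0}: single k=0 term ⇒ +0.522677;  D = -0.184149-0.489163i
Y_4^{m'}(θ=1.9476,φ=1.2391) and Σ D·Y over m':
  (-0.1841+0.4892i)·(+0.0799+0.3210i)  (+0.0220-0.0027i)·(+0.3106-0.2016i)  (+0.2245+0.3245i)·(+0.0119+0.0093i)  (+0.0117-0.0223i)·(+0.1082-0.3141i)  (+0.3742+0.0000i)·(-0.0444+0.0000i)  (-0.0117-0.0223i)·(-0.1082-0.3141i)  (+0.2245-0.3245i)·(+0.0119-0.0093i)  (-0.0220-0.0027i)·(-0.3106-0.2016i)  (-0.1841-0.4892i)·(+0.0799-0.3210i)
Y_4^0(R⁻¹ n̂) = -0.359699+0.000000i

Re=-0.3597 Im=0.0000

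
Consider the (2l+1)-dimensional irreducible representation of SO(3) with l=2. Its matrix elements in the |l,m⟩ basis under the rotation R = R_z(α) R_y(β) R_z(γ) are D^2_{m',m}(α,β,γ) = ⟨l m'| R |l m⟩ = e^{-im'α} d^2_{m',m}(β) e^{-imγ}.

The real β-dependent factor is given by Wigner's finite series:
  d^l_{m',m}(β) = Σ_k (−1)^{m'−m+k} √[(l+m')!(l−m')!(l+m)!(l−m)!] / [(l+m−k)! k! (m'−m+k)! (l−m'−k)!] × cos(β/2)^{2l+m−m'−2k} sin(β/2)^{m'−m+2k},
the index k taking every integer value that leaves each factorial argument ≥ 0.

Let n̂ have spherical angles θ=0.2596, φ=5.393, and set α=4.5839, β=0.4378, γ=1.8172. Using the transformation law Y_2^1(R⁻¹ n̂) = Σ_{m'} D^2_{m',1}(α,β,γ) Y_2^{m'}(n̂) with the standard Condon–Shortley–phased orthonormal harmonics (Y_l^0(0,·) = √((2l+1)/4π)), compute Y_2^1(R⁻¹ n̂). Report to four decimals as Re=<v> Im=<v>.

Re=-0.1769 Im=-0.1442

Need the full column D^2_{m',1} for m'=−2..2 at α=4.5839, β=0.4378, γ=1.8172.
cos(β/2)=0.976137, sin(β/2)=0.217156
d^2_{-2,1}: single k=3 term ⇒ +0.019992;  D = +0.009644+0.017512i
d^2_{-1,1}: k∈[2..3] ⇒ +0.134799 -0.002224 = +0.132575;  D = -0.123367+0.048545i
d^2_{0,1}: k∈[1..2] ⇒ +0.494743 -0.024485 = +0.470258;  D = -0.114704-0.456054i
d^2_{1,1}: k∈[0..1] ⇒ +0.907910 -0.134799 = +0.773111;  D = +0.767743-0.090950i
d^2_{2,1}: single k=0 term ⇒ -0.403956;  D = +0.004271-0.403933i
Y_2^{m'}(θ=0.2596,φ=5.393) and Σ D·Y over m':
  (+0.0096+0.0175i)·(-0.0053+0.0249i)  (-0.1234+0.0485i)·(+0.1206+0.1490i)  (-0.1147-0.4561i)·(+0.5684+0.0000i)  (+0.7677-0.0910i)·(-0.1206+0.1490i)  (+0.0043-0.4039i)·(-0.0053-0.0249i)
Y_2^1(R⁻¹ n̂) = -0.176926-0.144249i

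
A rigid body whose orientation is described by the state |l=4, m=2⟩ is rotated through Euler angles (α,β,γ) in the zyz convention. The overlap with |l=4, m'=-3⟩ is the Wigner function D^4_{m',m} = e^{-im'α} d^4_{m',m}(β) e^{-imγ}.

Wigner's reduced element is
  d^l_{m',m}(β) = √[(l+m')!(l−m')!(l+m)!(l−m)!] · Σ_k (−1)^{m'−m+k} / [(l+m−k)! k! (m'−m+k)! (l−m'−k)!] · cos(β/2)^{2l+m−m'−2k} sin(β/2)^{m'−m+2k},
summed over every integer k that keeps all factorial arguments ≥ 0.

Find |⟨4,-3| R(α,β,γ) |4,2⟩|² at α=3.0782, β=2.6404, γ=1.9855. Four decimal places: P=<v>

Split into d^4_{-3,2}(β=2.6404) × two z-phases.
With c≡cos(β/2)=0.247982 and s≡sin(β/2)=0.968765, N=[1·5040·720·2]^{1/2}=2693.993318
Admissible k: 5..6 (factorial args all ≥0)
  k=5: (−1)^0·2693.9933/(240)·0.2480^3·0.9688^5 = +0.146061
  k=6: (−1)^1·2693.9933/(720)·0.2480^1·0.9688^7 = -0.743039
d^4_{-3,2}(2.6404) = +0.146061 -0.743039 = -0.596978
|D^4_{-3,2}|² = |d^4_{-3,2}(β)|² = (-0.596978)² = 0.356383 (the z-rotation phases have unit modulus)

P=0.3564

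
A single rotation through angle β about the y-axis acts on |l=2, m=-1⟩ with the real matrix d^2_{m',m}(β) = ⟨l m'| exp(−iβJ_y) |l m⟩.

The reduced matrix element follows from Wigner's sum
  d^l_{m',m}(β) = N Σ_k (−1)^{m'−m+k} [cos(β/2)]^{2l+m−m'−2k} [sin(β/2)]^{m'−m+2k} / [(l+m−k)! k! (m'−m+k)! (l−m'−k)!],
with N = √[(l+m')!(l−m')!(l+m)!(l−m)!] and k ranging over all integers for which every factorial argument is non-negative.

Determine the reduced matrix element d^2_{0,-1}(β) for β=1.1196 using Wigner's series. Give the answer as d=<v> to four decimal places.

d=-0.4806

d^2_{0,-1}(β=1.1196) via Wigner's sum:
With c≡cos(β/2)=0.847361 and s≡sin(β/2)=0.531017, N=[2·2·1·6]^{1/2}=4.898979
k∈{0,1} keeps every argument non-negative
  k=0: (−1)^1·4.8990/(2)·0.8474^3·0.5310^1 = -0.791389
  k=1: (−1)^2·4.8990/(2)·0.8474^1·0.5310^3 = +0.310791
d^2_{0,-1}(1.1196) = -0.791389 +0.310791 = -0.480597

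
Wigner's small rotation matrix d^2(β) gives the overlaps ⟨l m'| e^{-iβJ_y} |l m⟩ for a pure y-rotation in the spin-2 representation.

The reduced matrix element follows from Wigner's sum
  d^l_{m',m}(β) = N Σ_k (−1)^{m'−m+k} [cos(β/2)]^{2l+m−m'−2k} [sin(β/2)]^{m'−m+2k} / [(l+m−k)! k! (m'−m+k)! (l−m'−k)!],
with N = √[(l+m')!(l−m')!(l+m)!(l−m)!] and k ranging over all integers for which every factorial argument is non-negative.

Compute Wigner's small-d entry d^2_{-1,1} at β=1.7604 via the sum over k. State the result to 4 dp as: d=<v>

d^2_{-1,1}(β=1.7604) via Wigner's sum:
c=cos(1.7604/2)=0.636997, s=sin(1.7604/2)=0.770866; N=√[1·6·6·1]=6.000000
k: max(0,(1)−(-1))=2 … min(2+(1),2−(-1))=3
  k=2: (−1)^0·6.0000/(2)·0.6370^2·0.7709^2 = +0.723359
  k=3: (−1)^1·6.0000/(6)·0.6370^0·0.7709^4 = -0.353115
d^2_{-1,1}(1.7604) = +0.723359 -0.353115 = +0.370244

d=0.3702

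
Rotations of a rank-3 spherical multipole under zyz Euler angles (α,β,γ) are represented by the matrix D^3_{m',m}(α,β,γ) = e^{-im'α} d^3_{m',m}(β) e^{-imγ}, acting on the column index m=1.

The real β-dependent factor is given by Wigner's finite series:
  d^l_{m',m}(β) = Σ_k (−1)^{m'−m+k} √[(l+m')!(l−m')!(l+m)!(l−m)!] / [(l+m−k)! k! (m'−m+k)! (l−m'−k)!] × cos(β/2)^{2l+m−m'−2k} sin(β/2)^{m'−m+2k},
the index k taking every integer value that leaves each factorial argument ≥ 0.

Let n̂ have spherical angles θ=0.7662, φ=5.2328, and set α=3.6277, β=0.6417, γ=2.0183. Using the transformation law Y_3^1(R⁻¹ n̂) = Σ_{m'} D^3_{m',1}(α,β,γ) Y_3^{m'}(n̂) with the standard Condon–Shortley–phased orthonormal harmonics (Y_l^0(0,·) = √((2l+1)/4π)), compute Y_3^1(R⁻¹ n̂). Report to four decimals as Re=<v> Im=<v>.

Re=-0.1549 Im=-0.0201

Need the full column D^3_{m',1} for m'=−3..3 at α=3.6277, β=0.6417, γ=2.0183.
cos(β/2)=0.948968, sin(β/2)=0.315373
d^3_{-3,1}: single k=4 term ⇒ +0.034502;  D = -0.029233+0.018327i
d^3_{-2,1}: k∈[3..4] ⇒ +0.169535 -0.009362 = +0.160173;  D = +0.080241-0.138624i
d^3_{-1,1}: k∈[2..4] ⇒ +0.483957 -0.071268 +0.000984 = +0.413673;  D = -0.015965+0.413365i
d^3_{0,1}: k∈[1..3] ⇒ +0.840761 -0.278574 +0.010256 = +0.572443;  D = -0.247705-0.516074i
d^3_{1,1}: k∈[0..2] ⇒ +0.730312 -0.645276 +0.053451 = +0.138487;  D = +0.111312+0.082391i
d^3_{2,1}: k∈[0..1] ⇒ -0.767506 +0.169535 = -0.597972;  D = +0.591160+0.089997i
d^3_{3,1}: single k=0 term ⇒ +0.312393;  D = +0.295024-0.102714i
Y_3^{m'}(θ=0.7662,φ=5.2328) and Σ D·Y over m':
  (-0.0292+0.0183i)·(-0.1391-0.0013i)  (+0.0802-0.1386i)·(-0.1790+0.3055i)  (-0.0160+0.4134i)·(+0.1778+0.3103i)  (-0.2477-0.5161i)·(-0.1086+0.0000i)  (+0.1113+0.0824i)·(-0.1778+0.3103i)  (+0.5912+0.0900i)·(-0.1790-0.3055i)  (+0.2950-0.1027i)·(+0.1391-0.0013i)
Y_3^1(R⁻¹ n̂) = -0.154893-0.020056i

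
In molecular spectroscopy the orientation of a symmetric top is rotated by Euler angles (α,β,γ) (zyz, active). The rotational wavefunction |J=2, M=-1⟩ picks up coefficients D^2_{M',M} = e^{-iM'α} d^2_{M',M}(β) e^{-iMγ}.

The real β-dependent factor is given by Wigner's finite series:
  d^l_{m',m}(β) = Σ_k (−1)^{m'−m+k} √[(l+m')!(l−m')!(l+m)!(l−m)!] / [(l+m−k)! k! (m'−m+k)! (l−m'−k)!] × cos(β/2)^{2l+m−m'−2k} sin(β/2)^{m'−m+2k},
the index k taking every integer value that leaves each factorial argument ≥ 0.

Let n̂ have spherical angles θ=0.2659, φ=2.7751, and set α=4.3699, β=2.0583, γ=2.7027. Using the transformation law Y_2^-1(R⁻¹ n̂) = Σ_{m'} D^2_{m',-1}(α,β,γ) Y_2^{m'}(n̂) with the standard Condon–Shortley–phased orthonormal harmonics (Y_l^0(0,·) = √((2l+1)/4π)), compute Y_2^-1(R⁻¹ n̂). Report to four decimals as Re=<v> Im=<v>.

Need the full column D^2_{m',-1} for m'=−2..2 at α=4.3699, β=2.0583, γ=2.7027.
cos(β/2)=0.515547, sin(β/2)=0.856861
d^2_{-2,-1}: single k=1 term ⇒ +0.234826;  D = +0.101491-0.211761i
d^2_{-1,-1}: k∈[0..1] ⇒ +0.070644 -0.585436 = -0.514792;  D = -0.362548-0.365472i
d^2_{0,-1}: k∈[0..1] ⇒ -0.287602 +0.794466 = +0.506864;  D = -0.458825+0.215386i
d^2_{1,-1}: k∈[0..1] ⇒ +0.585436 -0.539066 = +0.046370;  D = -0.004463-0.046155i
d^2_{2,-1}: single k=0 term ⇒ -0.648679;  D = -0.629137-0.158024i
Y_2^{m'}(θ=0.2659,φ=2.7751) and Σ D·Y over m':
  (+0.1015-0.2118i)·(+0.0198+0.0178i)  (-0.3625-0.3655i)·(-0.1829-0.0702i)  (-0.4588+0.2154i)·(+0.5654+0.0000i)  (-0.0045-0.0462i)·(+0.1829-0.0702i)  (-0.6291-0.1580i)·(+0.0198-0.0178i)
Y_2^-1(R⁻¹ n̂) = -0.232353+0.211651i

Re=-0.2324 Im=0.2117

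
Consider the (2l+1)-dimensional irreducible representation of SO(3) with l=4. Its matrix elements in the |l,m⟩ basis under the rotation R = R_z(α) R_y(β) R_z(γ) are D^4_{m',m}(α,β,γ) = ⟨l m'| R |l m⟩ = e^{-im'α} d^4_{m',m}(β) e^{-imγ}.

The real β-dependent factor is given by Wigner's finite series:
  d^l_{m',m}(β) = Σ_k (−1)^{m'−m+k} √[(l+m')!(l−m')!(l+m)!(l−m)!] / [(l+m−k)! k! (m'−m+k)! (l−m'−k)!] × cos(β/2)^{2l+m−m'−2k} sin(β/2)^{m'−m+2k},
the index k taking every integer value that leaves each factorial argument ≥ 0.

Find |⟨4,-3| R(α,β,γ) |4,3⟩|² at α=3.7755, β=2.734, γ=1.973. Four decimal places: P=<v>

D^4_{-3,3}(3.7755,2.734,1.973) = e^{-i·-3·3.7755}·d^4_{-3,3}(2.734)·e^{-i·3·1.973}. Compute d first:
With c≡cos(β/2)=0.202389 and s≡sin(β/2)=0.979305, N=[1·5040·5040·1]^{1/2}=5040.000000
The bounds max(0,m−m')=6 and min(l+m,l−m')=7 give 2 terms
  k=6: (−1)^0·5040.0000/(720)·0.2024^2·0.9793^6 = +0.252917
  k=7: (−1)^1·5040.0000/(5040)·0.2024^0·0.9793^8 = -0.845950
d^4_{-3,3}(2.734) = +0.252917 -0.845950 = -0.593033
|D^4_{-3,3}|² = |d^4_{-3,3}(β)|² = (-0.593033)² = 0.351688 (the z-rotation phases have unit modulus)

P=0.3517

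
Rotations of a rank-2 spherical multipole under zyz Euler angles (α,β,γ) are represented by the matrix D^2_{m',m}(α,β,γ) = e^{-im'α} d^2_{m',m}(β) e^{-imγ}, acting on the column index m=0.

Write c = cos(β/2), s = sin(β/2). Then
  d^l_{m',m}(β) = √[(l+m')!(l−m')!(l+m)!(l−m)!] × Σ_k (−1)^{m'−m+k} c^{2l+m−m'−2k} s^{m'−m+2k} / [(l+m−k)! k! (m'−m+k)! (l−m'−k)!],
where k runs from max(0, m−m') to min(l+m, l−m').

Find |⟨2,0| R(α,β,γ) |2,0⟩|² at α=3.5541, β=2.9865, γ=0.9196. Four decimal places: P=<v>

Split into d^2_{0,0}(β=2.9865) × two z-phases.
c=cos(2.9865/2)=0.077469, s=sin(2.9865/2)=0.996995; N=√[2·2·2·2]=4.000000
k∈{0,1,2} keeps every argument non-negative
  k=0: (−1)^0·4.0000/(4)·0.0775^4·0.9970^0 = +0.000036
  k=1: (−1)^1·4.0000/(1)·0.0775^2·0.9970^2 = -0.023861
  k=2: (−1)^2·4.0000/(4)·0.0775^0·0.9970^4 = +0.988033
d^2_{0,0}(2.9865) = +0.000036 -0.023861 +0.988033 = +0.964208
|D^2_{0,0}|² = |d^2_{0,0}(β)|² = (+0.964208)² = 0.929697 (the z-rotation phases have unit modulus)

P=0.9297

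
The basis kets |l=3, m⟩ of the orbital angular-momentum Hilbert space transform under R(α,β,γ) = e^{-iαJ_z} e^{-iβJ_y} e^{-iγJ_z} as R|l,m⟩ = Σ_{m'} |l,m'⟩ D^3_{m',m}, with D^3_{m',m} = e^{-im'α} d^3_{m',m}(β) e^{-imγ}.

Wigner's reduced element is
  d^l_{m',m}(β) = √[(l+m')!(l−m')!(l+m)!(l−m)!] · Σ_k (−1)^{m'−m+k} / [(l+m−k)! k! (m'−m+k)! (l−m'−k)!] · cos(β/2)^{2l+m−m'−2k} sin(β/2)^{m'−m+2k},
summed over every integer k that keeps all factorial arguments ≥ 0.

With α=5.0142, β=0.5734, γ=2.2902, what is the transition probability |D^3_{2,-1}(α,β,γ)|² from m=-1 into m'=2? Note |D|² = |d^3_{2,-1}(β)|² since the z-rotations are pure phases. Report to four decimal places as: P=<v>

P=0.0146

Split into d^3_{2,-1}(β=0.5734) × two z-phases.
c=cos(0.5734/2)=0.959182, s=sin(0.5734/2)=0.282788; N=√[120·1·2·24]=75.894664
The bounds max(0,m−m')=0 and min(l+m,l−m')=1 give 2 terms
  k=0: (−1)^3·75.8947/(12)·0.9592^3·0.2828^3 = -0.126217
  k=1: (−1)^4·75.8947/(24)·0.9592^1·0.2828^5 = +0.005485
d^3_{2,-1}(0.5734) = -0.126217 +0.005485 = -0.120732
|D^3_{2,-1}|² = |d^3_{2,-1}(β)|² = (-0.120732)² = 0.014576 (the z-rotation phases have unit modulus)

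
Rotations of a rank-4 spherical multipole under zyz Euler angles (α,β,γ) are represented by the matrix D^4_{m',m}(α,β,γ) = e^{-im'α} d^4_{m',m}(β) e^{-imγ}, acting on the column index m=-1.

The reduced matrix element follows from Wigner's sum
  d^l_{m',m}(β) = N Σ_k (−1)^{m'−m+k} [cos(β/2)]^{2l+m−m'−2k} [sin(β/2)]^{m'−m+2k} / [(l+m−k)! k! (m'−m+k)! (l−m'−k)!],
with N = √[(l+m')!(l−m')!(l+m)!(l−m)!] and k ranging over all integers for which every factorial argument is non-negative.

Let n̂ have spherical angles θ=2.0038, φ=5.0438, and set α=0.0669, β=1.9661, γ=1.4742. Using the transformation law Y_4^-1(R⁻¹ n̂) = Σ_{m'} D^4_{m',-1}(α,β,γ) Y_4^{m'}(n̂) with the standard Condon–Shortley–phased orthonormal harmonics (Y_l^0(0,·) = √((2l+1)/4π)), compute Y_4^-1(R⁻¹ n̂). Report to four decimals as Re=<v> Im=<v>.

Need the full column D^4_{m',-1} for m'=−4..4 at α=0.0669, β=1.9661, γ=1.4742.
cos(β/2)=0.554487, sin(β/2)=0.832192
d^4_{-4,-1}: single k=3 term ⇒ +0.226059;  D = -0.038469+0.222762i
d^4_{-3,-1}: k∈[2..3] ⇒ +0.159759 -0.599763 = -0.440003;  D = +0.045723-0.437621i
d^4_{-2,-1}: k∈[1..3] ⇒ +0.056898 -0.640817 +0.962294 = +0.378375;  D = -0.014074+0.378113i
d^4_{-1,-1}: k∈[0..3] ⇒ +0.008936 -0.301916 +1.360134 -1.021234 = +0.045919;  D = +0.001363+0.045899i
d^4_{0,-1}: k∈[0..3] ⇒ -0.059976 +0.810577 -1.825824 +0.685445 = -0.389779;  D = -0.037593-0.387962i
d^4_{1,-1}: k∈[0..3] ⇒ +0.201278 -1.360134 +1.531851 -0.230033 = +0.142962;  D = +0.023270+0.141055i
d^4_{2,-1}: k∈[0..2] ⇒ -0.427211 +1.443441 -0.650270 = +0.365959;  D = +0.083572+0.356289i
d^4_{3,-1}: k∈[0..1] ⇒ +0.599763 -0.810579 = -0.210817;  D = -0.061756-0.201569i
d^4_{4,-1}: single k=0 term ⇒ -0.509198;  D = -0.181376-0.475800i
Y_4^{m'}(θ=2.0038,φ=5.0438) and Σ D·Y over m':
  (-0.0385+0.2228i)·(+0.0729-0.2914i)  (+0.0457-0.4376i)·(+0.3293+0.2141i)  (-0.0141+0.3781i)·(-0.0505+0.0394i)  (+0.0014+0.0459i)·(+0.1036+0.3012i)  (-0.0376-0.3880i)·(-0.1266+0.0000i)  (+0.0233+0.1411i)·(-0.1036+0.3012i)  (+0.0836+0.3563i)·(-0.0505-0.0394i)  (-0.0618-0.2016i)·(-0.3293+0.2141i)  (-0.1814-0.4758i)·(+0.0729+0.2914i)
Y_4^-1(R⁻¹ n̂) = +0.301639-0.135520i

Re=0.3016 Im=-0.1355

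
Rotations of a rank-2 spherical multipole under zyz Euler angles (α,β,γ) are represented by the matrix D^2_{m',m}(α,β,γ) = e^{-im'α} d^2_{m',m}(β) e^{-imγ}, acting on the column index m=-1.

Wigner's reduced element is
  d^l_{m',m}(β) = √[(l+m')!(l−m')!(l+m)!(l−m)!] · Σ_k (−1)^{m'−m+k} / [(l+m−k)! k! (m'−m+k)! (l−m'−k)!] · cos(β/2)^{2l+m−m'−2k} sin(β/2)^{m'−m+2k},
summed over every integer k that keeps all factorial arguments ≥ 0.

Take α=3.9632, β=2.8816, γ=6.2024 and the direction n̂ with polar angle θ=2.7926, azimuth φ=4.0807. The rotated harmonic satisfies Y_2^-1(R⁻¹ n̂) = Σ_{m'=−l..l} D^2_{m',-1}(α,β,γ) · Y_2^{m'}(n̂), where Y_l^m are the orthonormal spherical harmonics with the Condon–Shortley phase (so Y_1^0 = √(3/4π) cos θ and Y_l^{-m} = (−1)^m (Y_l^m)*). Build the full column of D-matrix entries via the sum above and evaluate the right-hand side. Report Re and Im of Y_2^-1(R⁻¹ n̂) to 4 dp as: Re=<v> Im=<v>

Re=-0.0689 Im=-0.0254

Need the full column D^2_{m',-1} for m'=−2..2 at α=3.9632, β=2.8816, γ=6.2024.
cos(β/2)=0.129631, sin(β/2)=0.991562
d^2_{-2,-1}: single k=1 term ⇒ +0.004320;  D = +0.000036+0.004320i
d^2_{-1,-1}: k∈[0..1] ⇒ +0.000282 -0.049565 = -0.049283;  D = +0.036366+0.033261i
d^2_{0,-1}: k∈[0..1] ⇒ -0.005291 +0.309559 = +0.304268;  D = +0.303276-0.024554i
d^2_{1,-1}: k∈[0..1] ⇒ +0.049565 -0.966674 = -0.917109;  D = +0.568364-0.719758i
d^2_{2,-1}: single k=0 term ⇒ -0.252754;  D = +0.038571+0.249793i
Y_2^{m'}(θ=2.7926,φ=4.0807) and Σ D·Y over m':
  (+0.0000+0.0043i)·(-0.0137-0.0430i)  (+0.0364+0.0333i)·(+0.1466-0.2003i)  (+0.3033-0.0246i)·(+0.5201+0.0000i)  (+0.5684-0.7198i)·(-0.1466-0.2003i)  (+0.0386+0.2498i)·(-0.0137+0.0430i)
Y_2^-1(R⁻¹ n̂) = -0.068871-0.025353i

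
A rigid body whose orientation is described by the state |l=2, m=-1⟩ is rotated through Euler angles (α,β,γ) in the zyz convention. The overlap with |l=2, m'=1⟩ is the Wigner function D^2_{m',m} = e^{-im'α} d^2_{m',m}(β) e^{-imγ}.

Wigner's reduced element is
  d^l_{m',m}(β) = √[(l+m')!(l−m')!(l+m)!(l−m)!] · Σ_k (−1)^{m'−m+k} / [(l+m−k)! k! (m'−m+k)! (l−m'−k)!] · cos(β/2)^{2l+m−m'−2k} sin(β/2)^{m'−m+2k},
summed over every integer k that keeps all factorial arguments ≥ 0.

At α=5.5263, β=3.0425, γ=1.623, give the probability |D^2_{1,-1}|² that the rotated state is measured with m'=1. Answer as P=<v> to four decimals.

P=0.9757

First d^2_{1,-1}(β=3.0425), then the phase factors e^{-i(1)α} and e^{-i(-1)γ}:
Half-angle: c=0.049526, s=0.998773. N=√(6·1·1·6)=6.000000
k: max(0,(-1)−(1))=0 … min(2+(-1),2−(1))=1
  k=0: (−1)^2·6.0000/(2)·0.0495^2·0.9988^2 = +0.007340
  k=1: (−1)^3·6.0000/(6)·0.0495^0·0.9988^4 = -0.995100
d^2_{1,-1}(3.0425) = +0.007340 -0.995100 = -0.987760
|D^2_{1,-1}|² = |d^2_{1,-1}(β)|² = (-0.987760)² = 0.975670 (the z-rotation phases have unit modulus)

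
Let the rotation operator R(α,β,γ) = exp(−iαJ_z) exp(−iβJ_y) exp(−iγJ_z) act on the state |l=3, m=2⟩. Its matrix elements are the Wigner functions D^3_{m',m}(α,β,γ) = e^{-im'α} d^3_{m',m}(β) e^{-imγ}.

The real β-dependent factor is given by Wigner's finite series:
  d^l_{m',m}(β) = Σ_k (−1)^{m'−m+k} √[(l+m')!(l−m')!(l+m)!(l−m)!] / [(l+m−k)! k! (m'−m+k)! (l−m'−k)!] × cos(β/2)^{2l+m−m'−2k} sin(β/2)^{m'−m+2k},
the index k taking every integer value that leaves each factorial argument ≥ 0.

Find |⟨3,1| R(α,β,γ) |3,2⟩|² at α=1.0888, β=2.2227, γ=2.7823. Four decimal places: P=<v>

First d^3_{1,2}(β=2.2227), then the phase factors e^{-i(1)α} and e^{-i(2)γ}:
Half-angle: c=0.443452, s=0.896298. N=√(24·2·120·1)=75.894664
Admissible k: 1..2 (factorial args all ≥0)
  k=1: (−1)^0·75.8947/(24)·0.4435^5·0.8963^1 = +0.048605
  k=2: (−1)^1·75.8947/(12)·0.4435^3·0.8963^3 = -0.397125
d^3_{1,2}(2.2227) = +0.048605 -0.397125 = -0.348519
|D^3_{1,2}|² = |d^3_{1,2}(β)|² = (-0.348519)² = 0.121466 (the z-rotation phases have unit modulus)

P=0.1215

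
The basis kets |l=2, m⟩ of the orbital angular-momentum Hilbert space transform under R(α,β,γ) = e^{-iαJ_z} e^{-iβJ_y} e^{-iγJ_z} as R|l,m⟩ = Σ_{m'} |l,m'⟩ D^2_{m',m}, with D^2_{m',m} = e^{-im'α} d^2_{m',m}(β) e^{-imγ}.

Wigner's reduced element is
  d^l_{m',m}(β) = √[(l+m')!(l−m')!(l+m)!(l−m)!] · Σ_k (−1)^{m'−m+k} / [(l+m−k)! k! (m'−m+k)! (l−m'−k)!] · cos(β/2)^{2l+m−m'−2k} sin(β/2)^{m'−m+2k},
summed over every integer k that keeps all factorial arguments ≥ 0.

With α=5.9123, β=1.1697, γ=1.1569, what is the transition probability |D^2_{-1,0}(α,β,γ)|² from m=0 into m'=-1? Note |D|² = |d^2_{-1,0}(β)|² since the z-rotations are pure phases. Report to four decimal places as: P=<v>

First d^2_{-1,0}(β=1.1697), then the phase factors e^{-i(-1)α} and e^{-i(0)γ}:
Half-angle: c=0.833795, s=0.552074. N=√(1·6·2·2)=4.898979
The bounds max(0,m−m')=1 and min(l+m,l−m')=2 give 2 terms
  k=1: (−1)^0·4.8990/(2)·0.8338^3·0.5521^1 = +0.783882
  k=2: (−1)^1·4.8990/(2)·0.8338^1·0.5521^3 = -0.343659
d^2_{-1,0}(1.1697) = +0.783882 -0.343659 = +0.440224
|D^2_{-1,0}|² = |d^2_{-1,0}(β)|² = (+0.440224)² = 0.193797 (the z-rotation phases have unit modulus)

P=0.1938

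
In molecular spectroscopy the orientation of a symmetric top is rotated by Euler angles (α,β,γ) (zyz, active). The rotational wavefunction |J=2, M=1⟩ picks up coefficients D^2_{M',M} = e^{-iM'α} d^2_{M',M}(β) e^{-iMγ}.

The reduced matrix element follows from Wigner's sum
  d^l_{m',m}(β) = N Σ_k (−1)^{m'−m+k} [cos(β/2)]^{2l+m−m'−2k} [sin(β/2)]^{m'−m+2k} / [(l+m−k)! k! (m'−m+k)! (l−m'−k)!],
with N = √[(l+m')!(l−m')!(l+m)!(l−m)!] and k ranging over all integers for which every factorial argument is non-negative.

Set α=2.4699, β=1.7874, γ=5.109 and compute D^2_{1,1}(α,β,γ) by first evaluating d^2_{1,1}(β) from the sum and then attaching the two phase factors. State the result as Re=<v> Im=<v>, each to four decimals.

D^2_{1,1}(2.4699,1.7874,5.109) = e^{-i·1·2.4699}·d^2_{1,1}(1.7874)·e^{-i·1·5.109}. Compute d first:
Half-angle: c=0.626533, s=0.779395. N=√(6·1·6·1)=6.000000
Admissible k: 0..1 (factorial args all ≥0)
  k=0: (−1)^0·6.0000/(6)·0.6265^4·0.7794^0 = +0.154090
  k=1: (−1)^1·6.0000/(2)·0.6265^2·0.7794^2 = -0.715359
d^2_{1,1}(1.7874) = +0.154090 -0.715359 = -0.561269
Phases: e^{-i·(1)·2.4699}=-0.782769-0.622312i, e^{-i·(1)·5.109}=+0.386295+0.922375i ⇒ D=-0.152455+0.540167i

Re=-0.1525 Im=0.5402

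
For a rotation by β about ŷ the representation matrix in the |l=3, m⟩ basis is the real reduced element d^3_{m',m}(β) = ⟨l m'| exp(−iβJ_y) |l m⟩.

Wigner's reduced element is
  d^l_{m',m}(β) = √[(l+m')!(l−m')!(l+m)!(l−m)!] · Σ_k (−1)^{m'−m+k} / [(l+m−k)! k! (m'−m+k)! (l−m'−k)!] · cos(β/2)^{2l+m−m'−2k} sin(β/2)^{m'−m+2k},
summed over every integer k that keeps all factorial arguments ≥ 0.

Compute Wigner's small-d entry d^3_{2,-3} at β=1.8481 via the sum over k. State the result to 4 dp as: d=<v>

d^3_{2,-3}(β=1.8481) via Wigner's sum:
With c≡cos(β/2)=0.602593 and s≡sin(β/2)=0.798049, N=[120·1·1·720]^{1/2}=293.938769
Admissible k: 0..0 (factorial args all ≥0)
  k=0: (−1)^5·293.9388/(120)·0.6026^1·0.7980^5 = -0.477800
d^3_{2,-3}(1.8481) = -0.477800

d=-0.4778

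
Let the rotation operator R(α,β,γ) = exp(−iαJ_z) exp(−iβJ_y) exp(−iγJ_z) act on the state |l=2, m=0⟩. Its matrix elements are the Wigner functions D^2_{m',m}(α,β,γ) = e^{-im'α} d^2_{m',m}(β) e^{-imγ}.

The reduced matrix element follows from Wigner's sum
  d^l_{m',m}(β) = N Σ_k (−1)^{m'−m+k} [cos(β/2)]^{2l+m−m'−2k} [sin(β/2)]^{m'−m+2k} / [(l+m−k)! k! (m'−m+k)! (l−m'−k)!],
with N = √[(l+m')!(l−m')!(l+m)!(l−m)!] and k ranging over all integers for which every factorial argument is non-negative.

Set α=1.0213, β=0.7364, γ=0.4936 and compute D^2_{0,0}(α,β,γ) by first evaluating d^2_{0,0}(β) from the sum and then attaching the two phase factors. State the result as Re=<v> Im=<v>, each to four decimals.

Split into d^2_{0,0}(β=0.7364) × two z-phases.
c=cos(0.7364/2)=0.932977, s=sin(0.7364/2)=0.359937; N=√[2·2·2·2]=4.000000
k∈{0,1,2} keeps every argument non-negative
  k=0: (−1)^0·4.0000/(4)·0.9330^4·0.3599^0 = +0.757676
  k=1: (−1)^1·4.0000/(1)·0.9330^2·0.3599^2 = -0.451080
  k=2: (−1)^2·4.0000/(4)·0.9330^0·0.3599^4 = +0.016784
d^2_{0,0}(0.7364) = +0.757676 -0.451080 +0.016784 = +0.323380
Phases: e^{-i·(0)·1.0213}=+1.000000+0.000000i, e^{-i·(0)·0.4936}=+1.000000+0.000000i ⇒ D=+0.323380+0.000000i

Re=0.3234 Im=0.0000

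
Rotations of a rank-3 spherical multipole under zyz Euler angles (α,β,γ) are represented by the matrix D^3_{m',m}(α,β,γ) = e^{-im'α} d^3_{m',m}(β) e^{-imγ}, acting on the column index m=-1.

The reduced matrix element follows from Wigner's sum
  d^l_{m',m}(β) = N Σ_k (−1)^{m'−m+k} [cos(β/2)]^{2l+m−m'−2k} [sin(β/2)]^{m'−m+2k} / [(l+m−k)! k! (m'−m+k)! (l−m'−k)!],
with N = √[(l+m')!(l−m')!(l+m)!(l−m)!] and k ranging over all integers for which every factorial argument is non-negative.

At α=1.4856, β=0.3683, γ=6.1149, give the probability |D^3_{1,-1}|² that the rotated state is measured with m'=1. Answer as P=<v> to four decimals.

P=0.0321

Split into d^3_{1,-1}(β=0.3683) × two z-phases.
With c≡cos(β/2)=0.983092 and s≡sin(β/2)=0.183111, N=[24·2·2·24]^{1/2}=48.000000
k∈{0,1,2} keeps every argument non-negative
  k=0: (−1)^2·48.0000/(8)·0.9831^4·0.1831^2 = +0.187913
  k=1: (−1)^3·48.0000/(6)·0.9831^2·0.1831^4 = -0.008692
  k=2: (−1)^4·48.0000/(48)·0.9831^0·0.1831^6 = +0.000038
d^3_{1,-1}(0.3683) = +0.187913 -0.008692 +0.000038 = +0.179258
|D^3_{1,-1}|² = |d^3_{1,-1}(β)|² = (+0.179258)² = 0.032134 (the z-rotation phases have unit modulus)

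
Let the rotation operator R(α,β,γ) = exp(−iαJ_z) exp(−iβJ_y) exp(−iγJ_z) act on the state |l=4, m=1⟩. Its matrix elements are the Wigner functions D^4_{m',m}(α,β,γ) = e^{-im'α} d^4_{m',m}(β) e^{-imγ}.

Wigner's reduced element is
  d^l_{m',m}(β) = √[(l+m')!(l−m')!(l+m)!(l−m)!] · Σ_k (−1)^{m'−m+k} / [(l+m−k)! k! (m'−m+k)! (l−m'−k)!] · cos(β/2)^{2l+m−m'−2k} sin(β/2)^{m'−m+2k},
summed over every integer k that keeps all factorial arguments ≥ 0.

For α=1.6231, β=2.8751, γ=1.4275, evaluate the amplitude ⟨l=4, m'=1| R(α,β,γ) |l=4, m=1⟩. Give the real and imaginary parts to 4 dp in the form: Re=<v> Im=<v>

D^4_{1,1}(1.6231,2.8751,1.4275) = e^{-i·1·1.6231}·d^4_{1,1}(2.8751)·e^{-i·1·1.4275}. Compute d first:
c=cos(2.8751/2)=0.132852, s=sin(2.8751/2)=0.991136; N=√[120·6·120·6]=720.000000
k: max(0,(1)−(1))=0 … min(4+(1),4−(1))=3
  k=0: (−1)^0·720.0000/(720)·0.1329^8·0.9911^0 = +0.000000
  k=1: (−1)^1·720.0000/(48)·0.1329^6·0.9911^2 = -0.000081
  k=2: (−1)^2·720.0000/(24)·0.1329^4·0.9911^4 = +0.009018
  k=3: (−1)^3·720.0000/(72)·0.1329^2·0.9911^6 = -0.167316
d^4_{1,1}(2.8751) = +0.000000 -0.000081 +0.009018 -0.167316 = -0.158379
Phases: e^{-i·(1)·1.6231}=-0.052280-0.998632i, e^{-i·(1)·1.4275}=+0.142806-0.989751i ⇒ D=+0.157723+0.014391i

Re=0.1577 Im=0.0144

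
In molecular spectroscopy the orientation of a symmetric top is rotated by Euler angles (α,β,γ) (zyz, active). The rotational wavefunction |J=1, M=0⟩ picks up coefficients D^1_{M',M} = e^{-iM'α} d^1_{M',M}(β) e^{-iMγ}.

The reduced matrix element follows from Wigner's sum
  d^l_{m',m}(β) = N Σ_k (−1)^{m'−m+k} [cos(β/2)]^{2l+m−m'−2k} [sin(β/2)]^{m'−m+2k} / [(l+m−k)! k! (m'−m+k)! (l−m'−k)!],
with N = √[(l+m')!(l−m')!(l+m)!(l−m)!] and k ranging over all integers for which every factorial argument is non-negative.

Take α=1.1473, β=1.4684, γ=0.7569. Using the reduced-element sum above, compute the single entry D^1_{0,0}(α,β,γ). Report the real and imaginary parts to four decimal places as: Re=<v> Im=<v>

First d^1_{0,0}(β=1.4684), then the phase factors e^{-i(0)α} and e^{-i(0)γ}:
With c≡cos(β/2)=0.742367 and s≡sin(β/2)=0.669993, N=[1·1·1·1]^{1/2}=1.000000
k: max(0,(0)−(0))=0 … min(1+(0),1−(0))=1
  k=0: (−1)^0·1.0000/(1)·0.7424^2·0.6700^0 = +0.551109
  k=1: (−1)^1·1.0000/(1)·0.7424^0·0.6700^2 = -0.448891
d^1_{0,0}(1.4684) = +0.551109 -0.448891 = +0.102217
Phases: e^{-i·(0)·1.1473}=+1.000000+0.000000i, e^{-i·(0)·0.7569}=+1.000000+0.000000i ⇒ D=+0.102217+0.000000i

Re=0.1022 Im=0.0000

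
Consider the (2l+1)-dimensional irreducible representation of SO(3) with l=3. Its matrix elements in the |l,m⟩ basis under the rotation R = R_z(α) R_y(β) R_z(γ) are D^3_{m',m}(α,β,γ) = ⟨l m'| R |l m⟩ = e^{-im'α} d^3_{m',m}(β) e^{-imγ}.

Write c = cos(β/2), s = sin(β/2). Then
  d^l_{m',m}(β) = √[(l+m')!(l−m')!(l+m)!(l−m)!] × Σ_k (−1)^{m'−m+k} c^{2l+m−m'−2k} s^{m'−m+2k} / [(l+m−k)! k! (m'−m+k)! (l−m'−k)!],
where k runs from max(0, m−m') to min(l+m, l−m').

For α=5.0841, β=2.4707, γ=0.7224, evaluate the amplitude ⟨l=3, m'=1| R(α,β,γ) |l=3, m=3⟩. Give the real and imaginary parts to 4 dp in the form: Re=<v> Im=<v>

D^3_{1,3}(5.0841,2.4707,0.7224) = e^{-i·1·5.0841}·d^3_{1,3}(2.4707)·e^{-i·3·0.7224}. Compute d first:
c=cos(2.4707/2)=0.329191, s=sin(2.4707/2)=0.944263; N=√[24·2·720·1]=185.903201
k∈{2} keeps every argument non-negative
  k=2: (−1)^0·185.9032/(48)·0.3292^4·0.9443^2 = +0.040553
d^3_{1,3}(2.4707) = +0.040553
Attach z-rotation phases: D = e^{-i(1)(5.0841)}·(+0.040553)·e^{-i(3)(0.7224)} = +0.022988-0.033408i

Re=0.0230 Im=-0.0334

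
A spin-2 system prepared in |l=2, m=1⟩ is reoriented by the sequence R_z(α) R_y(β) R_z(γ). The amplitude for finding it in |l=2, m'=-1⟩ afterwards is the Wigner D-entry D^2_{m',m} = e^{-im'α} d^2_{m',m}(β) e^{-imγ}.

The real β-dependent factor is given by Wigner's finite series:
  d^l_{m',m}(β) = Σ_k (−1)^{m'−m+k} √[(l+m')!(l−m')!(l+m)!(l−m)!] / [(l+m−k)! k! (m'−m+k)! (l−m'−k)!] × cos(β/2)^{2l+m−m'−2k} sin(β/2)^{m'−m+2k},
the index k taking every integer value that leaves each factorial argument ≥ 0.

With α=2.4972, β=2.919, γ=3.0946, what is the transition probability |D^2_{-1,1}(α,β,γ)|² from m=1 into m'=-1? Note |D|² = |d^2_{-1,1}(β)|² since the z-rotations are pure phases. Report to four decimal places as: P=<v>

P=0.8816

D^2_{-1,1}(2.4972,2.919,3.0946) = e^{-i·-1·2.4972}·d^2_{-1,1}(2.919)·e^{-i·1·3.0946}. Compute d first:
Half-angle: c=0.111067, s=0.993813. N=√(1·6·6·1)=6.000000
k∈{2,3} keeps every argument non-negative
  k=2: (−1)^0·6.0000/(2)·0.1111^2·0.9938^2 = +0.036551
  k=3: (−1)^1·6.0000/(6)·0.1111^0·0.9938^4 = -0.975481
d^2_{-1,1}(2.919) = +0.036551 -0.975481 = -0.938930
|D^2_{-1,1}|² = |d^2_{-1,1}(β)|² = (-0.938930)² = 0.881589 (the z-rotation phases have unit modulus)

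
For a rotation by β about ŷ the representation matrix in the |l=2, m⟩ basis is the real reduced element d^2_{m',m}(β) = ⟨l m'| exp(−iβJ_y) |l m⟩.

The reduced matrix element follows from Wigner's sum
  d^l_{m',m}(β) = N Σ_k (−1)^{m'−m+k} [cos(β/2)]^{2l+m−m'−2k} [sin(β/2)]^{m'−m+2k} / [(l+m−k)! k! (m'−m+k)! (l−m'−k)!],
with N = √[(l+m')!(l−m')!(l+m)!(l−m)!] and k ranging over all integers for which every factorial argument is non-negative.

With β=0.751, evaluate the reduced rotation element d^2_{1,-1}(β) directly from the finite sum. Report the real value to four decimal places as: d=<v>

d=0.3311

d^2_{1,-1}(β=0.751) via Wigner's sum:
With c≡cos(β/2)=0.930324 and s≡sin(β/2)=0.366738, N=[6·1·1·6]^{1/2}=6.000000
k: max(0,(-1)−(1))=0 … min(2+(-1),2−(1))=1
  k=0: (−1)^2·6.0000/(2)·0.9303^2·0.3667^2 = +0.349222
  k=1: (−1)^3·6.0000/(6)·0.9303^0·0.3667^4 = -0.018089
d^2_{1,-1}(0.751) = +0.349222 -0.018089 = +0.331132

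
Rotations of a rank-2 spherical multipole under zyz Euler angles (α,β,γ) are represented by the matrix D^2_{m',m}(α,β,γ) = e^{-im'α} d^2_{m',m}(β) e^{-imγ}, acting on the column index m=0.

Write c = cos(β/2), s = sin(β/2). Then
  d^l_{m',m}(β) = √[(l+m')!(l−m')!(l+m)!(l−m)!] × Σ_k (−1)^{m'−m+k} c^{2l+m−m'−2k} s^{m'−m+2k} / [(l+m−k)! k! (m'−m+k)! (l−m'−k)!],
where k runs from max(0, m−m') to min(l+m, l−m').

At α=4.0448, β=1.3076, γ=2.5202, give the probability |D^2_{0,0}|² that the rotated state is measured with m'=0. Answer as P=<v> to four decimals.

First d^2_{0,0}(β=1.3076), then the phase factors e^{-i(0)α} and e^{-i(0)γ}:
Half-angle: c=0.793778, s=0.608207. N=√(2·2·2·2)=4.000000
k: max(0,(0)−(0))=0 … min(2+(0),2−(0))=2
  k=0: (−1)^0·4.0000/(4)·0.7938^4·0.6082^0 = +0.397006
  k=1: (−1)^1·4.0000/(1)·0.7938^2·0.6082^2 = -0.932313
  k=2: (−1)^2·4.0000/(4)·0.7938^0·0.6082^4 = +0.136838
d^2_{0,0}(1.3076) = +0.397006 -0.932313 +0.136838 = -0.398469
|D^2_{0,0}|² = |d^2_{0,0}(β)|² = (-0.398469)² = 0.158777 (the z-rotation phases have unit modulus)

P=0.1588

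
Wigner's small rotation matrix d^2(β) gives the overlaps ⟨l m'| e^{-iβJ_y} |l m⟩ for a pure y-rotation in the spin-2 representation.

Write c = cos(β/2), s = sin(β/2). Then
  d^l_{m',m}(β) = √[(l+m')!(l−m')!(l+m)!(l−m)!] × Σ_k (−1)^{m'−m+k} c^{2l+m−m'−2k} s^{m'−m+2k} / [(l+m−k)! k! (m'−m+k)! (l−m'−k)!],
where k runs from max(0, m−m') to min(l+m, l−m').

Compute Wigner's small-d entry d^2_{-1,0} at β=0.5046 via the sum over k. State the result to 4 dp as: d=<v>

d=0.5183

d^2_{-1,0}(β=0.5046) via Wigner's sum:
Half-angle: c=0.968341, s=0.249632. N=√(1·6·2·2)=4.898979
k: max(0,(0)−(-1))=1 … min(2+(0),2−(-1))=2
  k=1: (−1)^0·4.8990/(2)·0.9683^3·0.2496^1 = +0.555214
  k=2: (−1)^1·4.8990/(2)·0.9683^1·0.2496^3 = -0.036898
d^2_{-1,0}(0.5046) = +0.555214 -0.036898 = +0.518316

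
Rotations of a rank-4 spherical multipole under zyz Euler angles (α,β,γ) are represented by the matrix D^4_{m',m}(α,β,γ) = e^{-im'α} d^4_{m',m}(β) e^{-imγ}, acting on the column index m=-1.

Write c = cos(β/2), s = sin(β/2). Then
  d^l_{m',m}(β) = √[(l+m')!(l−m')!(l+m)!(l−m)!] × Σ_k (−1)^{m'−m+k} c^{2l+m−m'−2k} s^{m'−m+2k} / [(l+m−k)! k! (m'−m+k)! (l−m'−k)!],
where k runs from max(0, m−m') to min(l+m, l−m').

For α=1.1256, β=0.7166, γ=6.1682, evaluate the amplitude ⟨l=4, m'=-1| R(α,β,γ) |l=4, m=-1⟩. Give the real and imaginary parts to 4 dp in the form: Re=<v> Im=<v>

D^4_{-1,-1}(1.1256,0.7166,6.1682) = e^{-i·-1·1.1256}·d^4_{-1,-1}(0.7166)·e^{-i·-1·6.1682}. Compute d first:
Half-angle: c=0.936494, s=0.350683. N=√(6·120·6·120)=720.000000
Admissible k: 0..3 (factorial args all ≥0)
  k=0: (−1)^0·720.0000/(720)·0.9365^8·0.3507^0 = +0.591618
  k=1: (−1)^1·720.0000/(48)·0.9365^6·0.3507^2 = -1.244374
  k=2: (−1)^2·720.0000/(24)·0.9365^4·0.3507^4 = +0.348979
  k=3: (−1)^3·720.0000/(72)·0.9365^2·0.3507^6 = -0.016312
d^4_{-1,-1}(0.7166) = +0.591618 -1.244374 +0.348979 -0.016312 = -0.320089
Attach z-rotation phases: D = e^{-i(-1)(1.1256)}·(-0.320089)·e^{-i(-1)(6.1682)} = -0.170076-0.271166i

Re=-0.1701 Im=-0.2712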